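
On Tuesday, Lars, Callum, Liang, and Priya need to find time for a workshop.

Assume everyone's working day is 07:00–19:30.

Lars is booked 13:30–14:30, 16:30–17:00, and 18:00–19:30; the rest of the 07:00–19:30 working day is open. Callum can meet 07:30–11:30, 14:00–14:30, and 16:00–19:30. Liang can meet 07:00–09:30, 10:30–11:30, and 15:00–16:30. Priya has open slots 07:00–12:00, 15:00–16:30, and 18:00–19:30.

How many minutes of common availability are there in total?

210 minutes

Lars free within 07:00–19:30: 07:00–13:30, 14:30–16:30, 17:00–18:00.
Lars ∩ Callum: 07:30–11:30, 16:00–16:30, 17:00–18:00.
Lars ∩ Callum ∩ Liang: 07:30–09:30, 10:30–11:30, 16:00–16:30.
Lars ∩ Callum ∩ Liang ∩ Priya: 07:30–09:30, 10:30–11:30, 16:00–16:30.
Total common minutes: 120 + 60 + 30 = 210.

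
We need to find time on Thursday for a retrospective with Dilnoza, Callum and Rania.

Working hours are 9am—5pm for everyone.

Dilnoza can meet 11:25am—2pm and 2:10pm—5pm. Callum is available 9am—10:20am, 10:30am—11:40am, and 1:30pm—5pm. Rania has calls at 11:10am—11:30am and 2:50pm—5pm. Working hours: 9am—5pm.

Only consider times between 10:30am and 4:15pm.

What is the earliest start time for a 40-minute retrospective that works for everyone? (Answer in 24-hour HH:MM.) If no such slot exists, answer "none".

Rania free within 09:00–17:00: 09:00–11:10, 11:30–14:50.
Dilnoza ∩ Callum: 11:25–11:40, 13:30–14:00, 14:10–17:00.
Dilnoza ∩ Callum ∩ Rania: 11:30–11:40, 13:30–14:00, 14:10–14:50.
Restricted to 10:30–16:15: 11:30–11:40, 13:30–14:00, 14:10–14:50.
Windows ≥ 40 min: 14:10–14:50.
Earliest such window starts at 14:10.

14:10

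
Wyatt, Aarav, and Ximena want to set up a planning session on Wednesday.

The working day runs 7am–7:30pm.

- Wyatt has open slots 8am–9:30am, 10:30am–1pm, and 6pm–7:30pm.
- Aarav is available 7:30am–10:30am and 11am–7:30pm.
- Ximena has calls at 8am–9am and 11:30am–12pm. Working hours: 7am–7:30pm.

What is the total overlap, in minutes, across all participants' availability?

210 minutes

Ximena free within 07:00–19:30: 07:00–08:00, 09:00–11:30, 12:00–19:30.
Wyatt ∩ Aarav: 08:00–09:30, 11:00–13:00, 18:00–19:30.
Wyatt ∩ Aarav ∩ Ximena: 09:00–09:30, 11:00–11:30, 12:00–13:00, 18:00–19:30.
Total common minutes: 30 + 30 + 60 + 90 = 210.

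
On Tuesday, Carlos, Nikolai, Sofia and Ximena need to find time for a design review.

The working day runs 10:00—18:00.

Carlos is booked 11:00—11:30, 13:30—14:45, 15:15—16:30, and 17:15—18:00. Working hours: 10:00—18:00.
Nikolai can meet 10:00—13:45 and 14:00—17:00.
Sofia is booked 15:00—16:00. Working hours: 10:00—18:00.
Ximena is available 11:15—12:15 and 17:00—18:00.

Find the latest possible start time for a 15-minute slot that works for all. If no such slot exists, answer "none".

Carlos free within 10:00–18:00: 10:00–11:00, 11:30–13:30, 14:45–15:15, 16:30–17:15.
Sofia free within 10:00–18:00: 10:00–15:00, 16:00–18:00.
Carlos ∩ Nikolai: 10:00–11:00, 11:30–13:30, 14:45–15:15, 16:30–17:00.
Carlos ∩ Nikolai ∩ Sofia: 10:00–11:00, 11:30–13:30, 14:45–15:00, 16:30–17:00.
Carlos ∩ Nikolai ∩ Sofia ∩ Ximena: 11:30–12:15.
Windows ≥ 15 min: 11:30–12:15.
Latest start in the last window 11:30–12:15 is 12:15 − 15 min = 12:00.

12:00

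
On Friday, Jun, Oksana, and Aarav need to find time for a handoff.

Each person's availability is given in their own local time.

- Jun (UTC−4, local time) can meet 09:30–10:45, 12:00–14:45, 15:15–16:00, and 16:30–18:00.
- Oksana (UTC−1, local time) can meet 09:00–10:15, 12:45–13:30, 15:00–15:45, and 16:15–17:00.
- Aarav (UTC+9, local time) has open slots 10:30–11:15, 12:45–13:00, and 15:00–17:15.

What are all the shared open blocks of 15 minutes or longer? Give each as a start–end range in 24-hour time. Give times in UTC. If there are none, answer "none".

Jun → UTC: 13:30–14:45, 16:00–18:45, 19:15–20:00, 20:30–22:00.
Oksana → UTC: 10:00–11:15, 13:45–14:30, 16:00–16:45, 17:15–18:00.
Aarav → UTC: 01:30–02:15, 03:45–04:00, 06:00–08:15.
Jun ∩ Oksana: 13:45–14:30, 16:00–16:45, 17:15–18:00.
Jun ∩ Oksana ∩ Aarav: (none).
Windows ≥ 15 min: (none).

none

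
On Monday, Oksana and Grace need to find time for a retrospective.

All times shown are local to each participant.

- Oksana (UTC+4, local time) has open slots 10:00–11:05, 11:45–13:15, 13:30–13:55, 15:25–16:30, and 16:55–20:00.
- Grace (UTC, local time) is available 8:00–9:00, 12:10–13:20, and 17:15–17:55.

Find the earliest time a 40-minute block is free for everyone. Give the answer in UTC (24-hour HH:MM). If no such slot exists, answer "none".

08:00

Oksana → UTC: 06:00–07:05, 07:45–09:15, 09:30–09:55, 11:25–12:30, 12:55–16:00.
Grace → UTC: 08:00–09:00, 12:10–13:20, 17:15–17:55.
Oksana ∩ Grace: 08:00–09:00, 12:10–12:30, 12:55–13:20.
Windows ≥ 40 min: 08:00–09:00.
Earliest such window starts at 08:00.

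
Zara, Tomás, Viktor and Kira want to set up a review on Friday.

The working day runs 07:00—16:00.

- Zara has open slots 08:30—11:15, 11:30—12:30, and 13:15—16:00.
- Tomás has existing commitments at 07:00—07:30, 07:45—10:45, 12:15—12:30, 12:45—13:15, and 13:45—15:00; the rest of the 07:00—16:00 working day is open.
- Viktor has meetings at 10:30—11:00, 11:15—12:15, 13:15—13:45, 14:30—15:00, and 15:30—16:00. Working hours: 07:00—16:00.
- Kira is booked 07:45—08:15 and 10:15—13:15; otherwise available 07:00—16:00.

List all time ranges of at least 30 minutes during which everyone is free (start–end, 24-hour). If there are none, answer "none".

Tomás free within 07:00–16:00: 07:30–07:45, 10:45–12:15, 12:30–12:45, 13:15–13:45, 15:00–16:00.
Viktor free within 07:00–16:00: 07:00–10:30, 11:00–11:15, 12:15–13:15, 13:45–14:30, 15:00–15:30.
Kira free within 07:00–16:00: 07:00–07:45, 08:15–10:15, 13:15–16:00.
Zara ∩ Tomás: 10:45–11:15, 11:30–12:15, 13:15–13:45, 15:00–16:00.
Zara ∩ Tomás ∩ Viktor: 11:00–11:15, 15:00–15:30.
Zara ∩ Tomás ∩ Viktor ∩ Kira: 15:00–15:30.
Windows ≥ 30 min: 15:00–15:30.

15:00–15:30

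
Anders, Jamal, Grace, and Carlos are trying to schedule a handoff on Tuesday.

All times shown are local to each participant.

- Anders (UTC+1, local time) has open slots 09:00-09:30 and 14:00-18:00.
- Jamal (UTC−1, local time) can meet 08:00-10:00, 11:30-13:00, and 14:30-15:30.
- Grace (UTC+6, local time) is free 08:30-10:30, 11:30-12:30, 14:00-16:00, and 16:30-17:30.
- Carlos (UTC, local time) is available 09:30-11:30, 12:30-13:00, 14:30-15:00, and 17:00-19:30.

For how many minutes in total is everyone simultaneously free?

0 minutes

Anders → UTC: 08:00–08:30, 13:00–17:00.
Jamal → UTC: 09:00–11:00, 12:30–14:00, 15:30–16:30.
Grace → UTC: 02:30–04:30, 05:30–06:30, 08:00–10:00, 10:30–11:30.
Carlos → UTC: 09:30–11:30, 12:30–13:00, 14:30–15:00, 17:00–19:30.
Anders ∩ Jamal: 13:00–14:00, 15:30–16:30.
Anders ∩ Jamal ∩ Grace: (none).
Anders ∩ Jamal ∩ Grace ∩ Carlos: (none).
Total common minutes: 0.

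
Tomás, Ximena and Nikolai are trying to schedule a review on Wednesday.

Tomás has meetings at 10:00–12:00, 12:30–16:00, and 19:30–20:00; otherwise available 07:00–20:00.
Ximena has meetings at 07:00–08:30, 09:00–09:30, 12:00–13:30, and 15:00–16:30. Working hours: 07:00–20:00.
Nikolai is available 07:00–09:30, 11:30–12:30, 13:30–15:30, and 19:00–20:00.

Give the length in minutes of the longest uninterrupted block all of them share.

Tomás free within 07:00–20:00: 07:00–10:00, 12:00–12:30, 16:00–19:30.
Ximena free within 07:00–20:00: 08:30–09:00, 09:30–12:00, 13:30–15:00, 16:30–20:00.
Tomás ∩ Ximena: 08:30–09:00, 09:30–10:00, 16:30–19:30.
Tomás ∩ Ximena ∩ Nikolai: 08:30–09:00, 19:00–19:30.
Common window lengths: 30, 30 min; longest is 30.

30 minutes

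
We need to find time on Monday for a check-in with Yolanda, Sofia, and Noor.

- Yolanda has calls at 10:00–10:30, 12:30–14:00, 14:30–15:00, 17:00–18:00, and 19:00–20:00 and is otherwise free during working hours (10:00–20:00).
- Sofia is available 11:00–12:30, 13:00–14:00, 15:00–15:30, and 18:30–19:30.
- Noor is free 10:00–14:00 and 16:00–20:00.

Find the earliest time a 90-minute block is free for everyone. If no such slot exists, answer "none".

Yolanda free within 10:00–20:00: 10:30–12:30, 14:00–14:30, 15:00–17:00, 18:00–19:00.
Yolanda ∩ Sofia: 11:00–12:30, 15:00–15:30, 18:30–19:00.
Yolanda ∩ Sofia ∩ Noor: 11:00–12:30, 18:30–19:00.
Windows ≥ 90 min: 11:00–12:30.
Earliest such window starts at 11:00.

11:00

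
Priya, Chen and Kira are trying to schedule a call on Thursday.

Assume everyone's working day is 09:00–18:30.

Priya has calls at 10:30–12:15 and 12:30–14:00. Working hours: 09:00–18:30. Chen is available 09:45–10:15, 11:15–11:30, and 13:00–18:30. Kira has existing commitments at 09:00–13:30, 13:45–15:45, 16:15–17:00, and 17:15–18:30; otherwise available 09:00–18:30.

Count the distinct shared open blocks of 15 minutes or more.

2

Priya free within 09:00–18:30: 09:00–10:30, 12:15–12:30, 14:00–18:30.
Kira free within 09:00–18:30: 13:30–13:45, 15:45–16:15, 17:00–17:15.
Priya ∩ Chen: 09:45–10:15, 14:00–18:30.
Priya ∩ Chen ∩ Kira: 15:45–16:15, 17:00–17:15.
Windows ≥ 15 min: 15:45–16:15, 17:00–17:15.
That's 2 windows.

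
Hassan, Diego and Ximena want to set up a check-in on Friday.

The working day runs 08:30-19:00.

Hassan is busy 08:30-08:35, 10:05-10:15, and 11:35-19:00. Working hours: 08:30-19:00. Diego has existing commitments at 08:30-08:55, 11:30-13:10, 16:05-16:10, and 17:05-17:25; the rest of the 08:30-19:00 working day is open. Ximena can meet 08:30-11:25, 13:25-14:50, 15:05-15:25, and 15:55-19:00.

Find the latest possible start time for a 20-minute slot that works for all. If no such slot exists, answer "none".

Hassan free within 08:30–19:00: 08:35–10:05, 10:15–11:35.
Diego free within 08:30–19:00: 08:55–11:30, 13:10–16:05, 16:10–17:05, 17:25–19:00.
Hassan ∩ Diego: 08:55–10:05, 10:15–11:30.
Hassan ∩ Diego ∩ Ximena: 08:55–10:05, 10:15–11:25.
Windows ≥ 20 min: 08:55–10:05, 10:15–11:25.
Latest start in the last window 10:15–11:25 is 11:25 − 20 min = 11:05.

11:05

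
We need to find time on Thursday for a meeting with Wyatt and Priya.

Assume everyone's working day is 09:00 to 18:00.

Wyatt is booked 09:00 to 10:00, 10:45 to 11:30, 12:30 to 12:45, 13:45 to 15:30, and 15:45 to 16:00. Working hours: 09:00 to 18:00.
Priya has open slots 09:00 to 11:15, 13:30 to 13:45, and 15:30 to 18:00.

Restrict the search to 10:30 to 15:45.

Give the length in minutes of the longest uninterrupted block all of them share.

15 minutes

Wyatt free within 09:00–18:00: 10:00–10:45, 11:30–12:30, 12:45–13:45, 15:30–15:45, 16:00–18:00.
Wyatt ∩ Priya: 10:00–10:45, 13:30–13:45, 15:30–15:45, 16:00–18:00.
Restricted to 10:30–15:45: 10:30–10:45, 13:30–13:45, 15:30–15:45.
Common window lengths: 15, 15, 15 min; longest is 15.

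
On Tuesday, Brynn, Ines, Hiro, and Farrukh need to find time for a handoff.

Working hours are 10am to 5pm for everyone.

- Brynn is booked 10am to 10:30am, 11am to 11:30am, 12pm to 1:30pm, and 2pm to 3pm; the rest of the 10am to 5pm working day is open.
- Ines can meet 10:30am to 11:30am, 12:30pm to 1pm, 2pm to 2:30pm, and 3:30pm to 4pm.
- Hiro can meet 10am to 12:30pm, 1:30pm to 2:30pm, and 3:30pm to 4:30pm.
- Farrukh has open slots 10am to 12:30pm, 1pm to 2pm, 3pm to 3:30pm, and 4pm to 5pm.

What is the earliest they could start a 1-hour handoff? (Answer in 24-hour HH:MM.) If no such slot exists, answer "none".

none

Brynn free within 10:00–17:00: 10:30–11:00, 11:30–12:00, 13:30–14:00, 15:00–17:00.
Brynn ∩ Ines: 10:30–11:00, 15:30–16:00.
Brynn ∩ Ines ∩ Hiro: 10:30–11:00, 15:30–16:00.
Brynn ∩ Ines ∩ Hiro ∩ Farrukh: 10:30–11:00.
Windows ≥ 60 min: (none).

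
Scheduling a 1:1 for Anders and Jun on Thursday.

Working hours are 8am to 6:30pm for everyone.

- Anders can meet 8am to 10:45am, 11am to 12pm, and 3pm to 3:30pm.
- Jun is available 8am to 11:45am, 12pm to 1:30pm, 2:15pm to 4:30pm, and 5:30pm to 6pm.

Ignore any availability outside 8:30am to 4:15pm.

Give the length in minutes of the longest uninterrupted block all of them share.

Anders ∩ Jun: 08:00–10:45, 11:00–11:45, 15:00–15:30.
Restricted to 08:30–16:15: 08:30–10:45, 11:00–11:45, 15:00–15:30.
Common window lengths: 135, 45, 30 min; longest is 135.

135 minutes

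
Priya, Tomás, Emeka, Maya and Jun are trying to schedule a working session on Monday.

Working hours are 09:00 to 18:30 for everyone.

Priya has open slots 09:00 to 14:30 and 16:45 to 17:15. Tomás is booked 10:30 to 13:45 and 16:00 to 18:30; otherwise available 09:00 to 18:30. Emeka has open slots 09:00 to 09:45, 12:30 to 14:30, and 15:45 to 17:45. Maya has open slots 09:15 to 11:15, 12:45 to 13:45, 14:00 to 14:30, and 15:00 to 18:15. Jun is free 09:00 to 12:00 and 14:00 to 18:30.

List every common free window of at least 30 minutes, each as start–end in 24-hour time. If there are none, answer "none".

09:15–09:45, 14:00–14:30

Tomás free within 09:00–18:30: 09:00–10:30, 13:45–16:00.
Priya ∩ Tomás: 09:00–10:30, 13:45–14:30.
Priya ∩ Tomás ∩ Emeka: 09:00–09:45, 13:45–14:30.
Priya ∩ Tomás ∩ Emeka ∩ Maya: 09:15–09:45, 14:00–14:30.
Priya ∩ Tomás ∩ Emeka ∩ Maya ∩ Jun: 09:15–09:45, 14:00–14:30.
Windows ≥ 30 min: 09:15–09:45, 14:00–14:30.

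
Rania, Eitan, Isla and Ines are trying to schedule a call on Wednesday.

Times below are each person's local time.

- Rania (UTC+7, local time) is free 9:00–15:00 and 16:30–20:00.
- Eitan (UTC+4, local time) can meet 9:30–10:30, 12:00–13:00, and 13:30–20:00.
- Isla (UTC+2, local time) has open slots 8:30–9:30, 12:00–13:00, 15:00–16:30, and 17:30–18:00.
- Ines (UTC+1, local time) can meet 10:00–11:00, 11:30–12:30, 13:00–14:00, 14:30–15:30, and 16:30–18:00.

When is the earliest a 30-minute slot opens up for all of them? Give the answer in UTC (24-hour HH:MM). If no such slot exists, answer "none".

Rania → UTC: 02:00–08:00, 09:30–13:00.
Eitan → UTC: 05:30–06:30, 08:00–09:00, 09:30–16:00.
Isla → UTC: 06:30–07:30, 10:00–11:00, 13:00–14:30, 15:30–16:00.
Ines → UTC: 09:00–10:00, 10:30–11:30, 12:00–13:00, 13:30–14:30, 15:30–17:00.
Rania ∩ Eitan: 05:30–06:30, 09:30–13:00.
Rania ∩ Eitan ∩ Isla: 10:00–11:00.
Rania ∩ Eitan ∩ Isla ∩ Ines: 10:30–11:00.
Windows ≥ 30 min: 10:30–11:00.
Earliest such window starts at 10:30.

10:30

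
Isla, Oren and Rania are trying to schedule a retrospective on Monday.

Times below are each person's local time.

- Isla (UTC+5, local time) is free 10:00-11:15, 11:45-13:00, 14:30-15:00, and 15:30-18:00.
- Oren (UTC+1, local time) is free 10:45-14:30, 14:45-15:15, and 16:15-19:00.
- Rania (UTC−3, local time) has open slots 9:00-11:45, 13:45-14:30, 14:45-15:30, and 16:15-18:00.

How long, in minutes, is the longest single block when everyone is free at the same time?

Isla → UTC: 05:00–06:15, 06:45–08:00, 09:30–10:00, 10:30–13:00.
Oren → UTC: 09:45–13:30, 13:45–14:15, 15:15–18:00.
Rania → UTC: 12:00–14:45, 16:45–17:30, 17:45–18:30, 19:15–21:00.
Isla ∩ Oren: 09:45–10:00, 10:30–13:00.
Isla ∩ Oren ∩ Rania: 12:00–13:00.
Single common window of 60 minutes.

60 minutes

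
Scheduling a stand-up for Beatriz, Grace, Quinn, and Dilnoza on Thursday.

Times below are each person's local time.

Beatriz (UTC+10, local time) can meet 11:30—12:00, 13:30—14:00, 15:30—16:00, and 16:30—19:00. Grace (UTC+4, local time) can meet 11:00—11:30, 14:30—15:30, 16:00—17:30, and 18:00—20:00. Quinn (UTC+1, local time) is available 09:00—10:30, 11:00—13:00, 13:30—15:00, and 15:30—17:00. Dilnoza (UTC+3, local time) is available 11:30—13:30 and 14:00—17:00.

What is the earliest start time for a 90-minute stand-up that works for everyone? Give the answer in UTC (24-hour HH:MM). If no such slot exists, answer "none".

none

Beatriz → UTC: 01:30–02:00, 03:30–04:00, 05:30–06:00, 06:30–09:00.
Grace → UTC: 07:00–07:30, 10:30–11:30, 12:00–13:30, 14:00–16:00.
Quinn → UTC: 08:00–09:30, 10:00–12:00, 12:30–14:00, 14:30–16:00.
Dilnoza → UTC: 08:30–10:30, 11:00–14:00.
Beatriz ∩ Grace: 07:00–07:30.
Beatriz ∩ Grace ∩ Quinn: (none).
Beatriz ∩ Grace ∩ Quinn ∩ Dilnoza: (none).
Windows ≥ 90 min: (none).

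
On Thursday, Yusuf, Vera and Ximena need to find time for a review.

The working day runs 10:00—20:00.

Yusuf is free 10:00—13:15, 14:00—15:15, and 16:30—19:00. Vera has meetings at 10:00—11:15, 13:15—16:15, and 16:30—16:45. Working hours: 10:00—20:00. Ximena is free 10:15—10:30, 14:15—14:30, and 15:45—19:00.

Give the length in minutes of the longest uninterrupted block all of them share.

135 minutes

Vera free within 10:00–20:00: 11:15–13:15, 16:15–16:30, 16:45–20:00.
Yusuf ∩ Vera: 11:15–13:15, 16:45–19:00.
Yusuf ∩ Vera ∩ Ximena: 16:45–19:00.
Single common window of 135 minutes.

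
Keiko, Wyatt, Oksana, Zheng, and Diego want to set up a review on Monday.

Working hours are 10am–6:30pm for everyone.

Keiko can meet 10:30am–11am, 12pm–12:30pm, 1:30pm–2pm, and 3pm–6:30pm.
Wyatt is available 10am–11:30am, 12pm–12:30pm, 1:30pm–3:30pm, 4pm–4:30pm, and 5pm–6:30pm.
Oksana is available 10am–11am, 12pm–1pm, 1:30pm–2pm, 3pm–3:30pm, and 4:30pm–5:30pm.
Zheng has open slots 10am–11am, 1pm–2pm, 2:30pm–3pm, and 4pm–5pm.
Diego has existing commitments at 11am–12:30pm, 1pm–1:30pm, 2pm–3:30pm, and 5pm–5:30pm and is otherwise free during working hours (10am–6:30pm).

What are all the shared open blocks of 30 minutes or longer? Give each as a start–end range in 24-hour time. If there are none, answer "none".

Diego free within 10:00–18:30: 10:00–11:00, 12:30–13:00, 13:30–14:00, 15:30–17:00, 17:30–18:30.
Keiko ∩ Wyatt: 10:30–11:00, 12:00–12:30, 13:30–14:00, 15:00–15:30, 16:00–16:30, 17:00–18:30.
Keiko ∩ Wyatt ∩ Oksana: 10:30–11:00, 12:00–12:30, 13:30–14:00, 15:00–15:30, 17:00–17:30.
Keiko ∩ Wyatt ∩ Oksana ∩ Zheng: 10:30–11:00, 13:30–14:00.
Keiko ∩ Wyatt ∩ Oksana ∩ Zheng ∩ Diego: 10:30–11:00, 13:30–14:00.
Windows ≥ 30 min: 10:30–11:00, 13:30–14:00.

10:30–11:00, 13:30–14:00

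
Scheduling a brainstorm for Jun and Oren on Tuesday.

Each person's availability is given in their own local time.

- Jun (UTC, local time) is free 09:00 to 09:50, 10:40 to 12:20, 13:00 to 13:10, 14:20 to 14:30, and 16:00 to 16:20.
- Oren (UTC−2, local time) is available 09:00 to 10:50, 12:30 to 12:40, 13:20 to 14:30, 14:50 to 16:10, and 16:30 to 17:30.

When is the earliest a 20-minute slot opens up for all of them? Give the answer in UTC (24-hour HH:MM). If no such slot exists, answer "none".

Jun → UTC: 09:00–09:50, 10:40–12:20, 13:00–13:10, 14:20–14:30, 16:00–16:20.
Oren → UTC: 11:00–12:50, 14:30–14:40, 15:20–16:30, 16:50–18:10, 18:30–19:30.
Jun ∩ Oren: 11:00–12:20, 16:00–16:20.
Windows ≥ 20 min: 11:00–12:20, 16:00–16:20.
Earliest such window starts at 11:00.

11:00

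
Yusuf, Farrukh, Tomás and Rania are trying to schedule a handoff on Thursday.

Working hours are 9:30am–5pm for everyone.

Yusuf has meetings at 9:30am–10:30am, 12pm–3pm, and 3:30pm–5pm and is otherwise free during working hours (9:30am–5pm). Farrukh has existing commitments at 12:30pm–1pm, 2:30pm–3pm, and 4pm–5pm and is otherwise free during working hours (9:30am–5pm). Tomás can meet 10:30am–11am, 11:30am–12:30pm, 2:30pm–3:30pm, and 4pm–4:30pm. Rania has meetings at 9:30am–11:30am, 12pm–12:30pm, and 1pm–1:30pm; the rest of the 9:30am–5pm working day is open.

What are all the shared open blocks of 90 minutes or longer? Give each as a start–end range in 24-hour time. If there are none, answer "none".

Yusuf free within 09:30–17:00: 10:30–12:00, 15:00–15:30.
Farrukh free within 09:30–17:00: 09:30–12:30, 13:00–14:30, 15:00–16:00.
Rania free within 09:30–17:00: 11:30–12:00, 12:30–13:00, 13:30–17:00.
Yusuf ∩ Farrukh: 10:30–12:00, 15:00–15:30.
Yusuf ∩ Farrukh ∩ Tomás: 10:30–11:00, 11:30–12:00, 15:00–15:30.
Yusuf ∩ Farrukh ∩ Tomás ∩ Rania: 11:30–12:00, 15:00–15:30.
Windows ≥ 90 min: (none).

none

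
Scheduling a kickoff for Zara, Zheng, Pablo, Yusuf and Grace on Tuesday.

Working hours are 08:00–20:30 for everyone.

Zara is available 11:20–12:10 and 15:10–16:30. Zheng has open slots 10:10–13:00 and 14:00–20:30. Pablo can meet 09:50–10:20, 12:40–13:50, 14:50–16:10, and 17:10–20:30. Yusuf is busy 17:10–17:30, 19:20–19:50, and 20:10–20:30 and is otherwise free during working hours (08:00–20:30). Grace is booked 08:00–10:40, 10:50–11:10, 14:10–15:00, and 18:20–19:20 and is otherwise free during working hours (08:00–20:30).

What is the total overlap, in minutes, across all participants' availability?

Yusuf free within 08:00–20:30: 08:00–17:10, 17:30–19:20, 19:50–20:10.
Grace free within 08:00–20:30: 10:40–10:50, 11:10–14:10, 15:00–18:20, 19:20–20:30.
Zara ∩ Zheng: 11:20–12:10, 15:10–16:30.
Zara ∩ Zheng ∩ Pablo: 15:10–16:10.
Zara ∩ Zheng ∩ Pablo ∩ Yusuf: 15:10–16:10.
Zara ∩ Zheng ∩ Pablo ∩ Yusuf ∩ Grace: 15:10–16:10.
Total common minutes: 60.

60 minutes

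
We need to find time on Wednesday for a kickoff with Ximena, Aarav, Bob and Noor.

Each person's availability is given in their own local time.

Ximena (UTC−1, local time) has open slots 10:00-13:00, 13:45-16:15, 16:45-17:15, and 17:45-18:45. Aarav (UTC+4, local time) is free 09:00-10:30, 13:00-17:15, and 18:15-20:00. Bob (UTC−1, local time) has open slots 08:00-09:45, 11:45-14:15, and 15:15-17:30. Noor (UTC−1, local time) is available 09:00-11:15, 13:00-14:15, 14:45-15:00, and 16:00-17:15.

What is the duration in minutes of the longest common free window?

30 minutes

Ximena → UTC: 11:00–14:00, 14:45–17:15, 17:45–18:15, 18:45–19:45.
Aarav → UTC: 05:00–06:30, 09:00–13:15, 14:15–16:00.
Bob → UTC: 09:00–10:45, 12:45–15:15, 16:15–18:30.
Noor → UTC: 10:00–12:15, 14:00–15:15, 15:45–16:00, 17:00–18:15.
Ximena ∩ Aarav: 11:00–13:15, 14:45–16:00.
Ximena ∩ Aarav ∩ Bob: 12:45–13:15, 14:45–15:15.
Ximena ∩ Aarav ∩ Bob ∩ Noor: 14:45–15:15.
Single common window of 30 minutes.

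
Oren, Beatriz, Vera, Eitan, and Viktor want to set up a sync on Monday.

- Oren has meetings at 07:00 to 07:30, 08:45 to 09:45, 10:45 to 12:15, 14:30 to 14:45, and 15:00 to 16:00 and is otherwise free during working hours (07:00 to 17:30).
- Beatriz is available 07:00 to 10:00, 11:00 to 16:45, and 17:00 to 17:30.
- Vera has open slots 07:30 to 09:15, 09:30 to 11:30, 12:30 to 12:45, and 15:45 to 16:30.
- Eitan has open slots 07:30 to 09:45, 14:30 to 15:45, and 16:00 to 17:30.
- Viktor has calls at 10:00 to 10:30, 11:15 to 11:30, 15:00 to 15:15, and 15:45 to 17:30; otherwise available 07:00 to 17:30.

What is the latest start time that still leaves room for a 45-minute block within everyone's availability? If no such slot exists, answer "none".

Oren free within 07:00–17:30: 07:30–08:45, 09:45–10:45, 12:15–14:30, 14:45–15:00, 16:00–17:30.
Viktor free within 07:00–17:30: 07:00–10:00, 10:30–11:15, 11:30–15:00, 15:15–15:45.
Oren ∩ Beatriz: 07:30–08:45, 09:45–10:00, 12:15–14:30, 14:45–15:00, 16:00–16:45, 17:00–17:30.
Oren ∩ Beatriz ∩ Vera: 07:30–08:45, 09:45–10:00, 12:30–12:45, 16:00–16:30.
Oren ∩ Beatriz ∩ Vera ∩ Eitan: 07:30–08:45, 16:00–16:30.
Oren ∩ Beatriz ∩ Vera ∩ Eitan ∩ Viktor: 07:30–08:45.
Windows ≥ 45 min: 07:30–08:45.
Latest start in the last window 07:30–08:45 is 08:45 − 45 min = 08:00.

08:00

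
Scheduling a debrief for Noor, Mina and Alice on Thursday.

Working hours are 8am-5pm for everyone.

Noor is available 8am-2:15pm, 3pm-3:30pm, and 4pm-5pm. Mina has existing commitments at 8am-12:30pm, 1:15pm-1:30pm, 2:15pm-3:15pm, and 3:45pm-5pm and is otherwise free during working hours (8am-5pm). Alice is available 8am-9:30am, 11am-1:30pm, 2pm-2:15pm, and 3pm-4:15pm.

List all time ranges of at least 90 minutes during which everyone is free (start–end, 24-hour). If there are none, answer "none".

Mina free within 08:00–17:00: 12:30–13:15, 13:30–14:15, 15:15–15:45.
Noor ∩ Mina: 12:30–13:15, 13:30–14:15, 15:15–15:30.
Noor ∩ Mina ∩ Alice: 12:30–13:15, 14:00–14:15, 15:15–15:30.
Windows ≥ 90 min: (none).

none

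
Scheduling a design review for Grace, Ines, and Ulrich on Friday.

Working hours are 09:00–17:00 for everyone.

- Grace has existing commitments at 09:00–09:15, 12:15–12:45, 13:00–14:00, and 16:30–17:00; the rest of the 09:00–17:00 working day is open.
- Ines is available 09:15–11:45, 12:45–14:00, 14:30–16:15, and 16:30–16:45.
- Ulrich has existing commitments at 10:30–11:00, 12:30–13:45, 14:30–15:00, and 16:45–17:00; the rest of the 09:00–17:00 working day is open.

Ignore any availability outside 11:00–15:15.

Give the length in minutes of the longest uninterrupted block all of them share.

45 minutes

Grace free within 09:00–17:00: 09:15–12:15, 12:45–13:00, 14:00–16:30.
Ulrich free within 09:00–17:00: 09:00–10:30, 11:00–12:30, 13:45–14:30, 15:00–16:45.
Grace ∩ Ines: 09:15–11:45, 12:45–13:00, 14:30–16:15.
Grace ∩ Ines ∩ Ulrich: 09:15–10:30, 11:00–11:45, 15:00–16:15.
Restricted to 11:00–15:15: 11:00–11:45, 15:00–15:15.
Common window lengths: 45, 15 min; longest is 45.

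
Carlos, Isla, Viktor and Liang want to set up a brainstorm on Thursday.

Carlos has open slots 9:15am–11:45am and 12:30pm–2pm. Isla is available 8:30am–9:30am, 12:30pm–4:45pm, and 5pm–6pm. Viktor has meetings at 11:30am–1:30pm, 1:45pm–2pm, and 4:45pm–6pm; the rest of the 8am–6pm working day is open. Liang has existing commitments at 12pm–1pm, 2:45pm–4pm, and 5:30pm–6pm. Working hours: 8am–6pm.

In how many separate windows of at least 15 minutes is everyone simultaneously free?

2

Viktor free within 08:00–18:00: 08:00–11:30, 13:30–13:45, 14:00–16:45.
Liang free within 08:00–18:00: 08:00–12:00, 13:00–14:45, 16:00–17:30.
Carlos ∩ Isla: 09:15–09:30, 12:30–14:00.
Carlos ∩ Isla ∩ Viktor: 09:15–09:30, 13:30–13:45.
Carlos ∩ Isla ∩ Viktor ∩ Liang: 09:15–09:30, 13:30–13:45.
Windows ≥ 15 min: 09:15–09:30, 13:30–13:45.
That's 2 windows.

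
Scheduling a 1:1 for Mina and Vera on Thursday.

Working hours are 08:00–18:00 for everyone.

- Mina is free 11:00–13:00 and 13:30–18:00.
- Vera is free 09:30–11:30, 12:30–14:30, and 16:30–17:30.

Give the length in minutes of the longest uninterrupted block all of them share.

60 minutes

Mina ∩ Vera: 11:00–11:30, 12:30–13:00, 13:30–14:30, 16:30–17:30.
Common window lengths: 30, 30, 60, 60 min; longest is 60.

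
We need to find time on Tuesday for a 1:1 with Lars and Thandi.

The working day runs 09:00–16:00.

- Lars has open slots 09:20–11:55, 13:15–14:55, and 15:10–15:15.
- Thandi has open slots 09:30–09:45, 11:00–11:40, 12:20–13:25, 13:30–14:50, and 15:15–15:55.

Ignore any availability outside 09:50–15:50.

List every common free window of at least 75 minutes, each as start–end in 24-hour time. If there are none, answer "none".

Lars ∩ Thandi: 09:30–09:45, 11:00–11:40, 13:15–13:25, 13:30–14:50.
Restricted to 09:50–15:50: 11:00–11:40, 13:15–13:25, 13:30–14:50.
Windows ≥ 75 min: 13:30–14:50.

13:30–14:50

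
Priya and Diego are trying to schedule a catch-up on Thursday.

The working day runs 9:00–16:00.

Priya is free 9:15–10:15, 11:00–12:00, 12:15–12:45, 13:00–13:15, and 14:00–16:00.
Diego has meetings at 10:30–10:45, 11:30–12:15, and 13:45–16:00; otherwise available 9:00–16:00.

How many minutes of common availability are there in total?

135 minutes

Diego free within 09:00–16:00: 09:00–10:30, 10:45–11:30, 12:15–13:45.
Priya ∩ Diego: 09:15–10:15, 11:00–11:30, 12:15–12:45, 13:00–13:15.
Total common minutes: 60 + 30 + 30 + 15 = 135.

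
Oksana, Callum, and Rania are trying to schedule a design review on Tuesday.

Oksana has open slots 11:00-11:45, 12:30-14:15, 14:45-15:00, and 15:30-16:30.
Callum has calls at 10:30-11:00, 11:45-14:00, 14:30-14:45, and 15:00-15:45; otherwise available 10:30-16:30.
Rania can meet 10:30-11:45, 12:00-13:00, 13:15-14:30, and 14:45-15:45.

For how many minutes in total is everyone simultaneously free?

Callum free within 10:30–16:30: 11:00–11:45, 14:00–14:30, 14:45–15:00, 15:45–16:30.
Oksana ∩ Callum: 11:00–11:45, 14:00–14:15, 14:45–15:00, 15:45–16:30.
Oksana ∩ Callum ∩ Rania: 11:00–11:45, 14:00–14:15, 14:45–15:00.
Total common minutes: 45 + 15 + 15 = 75.

75 minutes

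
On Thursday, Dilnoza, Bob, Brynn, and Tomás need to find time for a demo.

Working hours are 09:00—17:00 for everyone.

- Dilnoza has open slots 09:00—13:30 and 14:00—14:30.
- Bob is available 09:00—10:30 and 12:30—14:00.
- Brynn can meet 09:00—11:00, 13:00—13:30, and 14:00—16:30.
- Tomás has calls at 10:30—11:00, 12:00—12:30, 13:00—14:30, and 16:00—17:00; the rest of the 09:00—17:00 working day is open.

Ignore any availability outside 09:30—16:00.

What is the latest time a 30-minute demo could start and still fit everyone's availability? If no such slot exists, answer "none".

Tomás free within 09:00–17:00: 09:00–10:30, 11:00–12:00, 12:30–13:00, 14:30–16:00.
Dilnoza ∩ Bob: 09:00–10:30, 12:30–13:30.
Dilnoza ∩ Bob ∩ Brynn: 09:00–10:30, 13:00–13:30.
Dilnoza ∩ Bob ∩ Brynn ∩ Tomás: 09:00–10:30.
Restricted to 09:30–16:00: 09:30–10:30.
Windows ≥ 30 min: 09:30–10:30.
Latest start in the last window 09:30–10:30 is 10:30 − 30 min = 10:00.

10:00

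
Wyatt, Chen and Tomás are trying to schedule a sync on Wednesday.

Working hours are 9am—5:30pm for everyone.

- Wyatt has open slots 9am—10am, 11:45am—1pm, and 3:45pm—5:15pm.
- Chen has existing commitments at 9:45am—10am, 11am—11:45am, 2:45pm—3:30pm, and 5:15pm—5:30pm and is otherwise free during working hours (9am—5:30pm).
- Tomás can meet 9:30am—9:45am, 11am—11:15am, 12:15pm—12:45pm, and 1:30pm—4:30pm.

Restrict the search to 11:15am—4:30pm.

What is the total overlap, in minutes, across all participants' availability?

75 minutes

Chen free within 09:00–17:30: 09:00–09:45, 10:00–11:00, 11:45–14:45, 15:30–17:15.
Wyatt ∩ Chen: 09:00–09:45, 11:45–13:00, 15:45–17:15.
Wyatt ∩ Chen ∩ Tomás: 09:30–09:45, 12:15–12:45, 15:45–16:30.
Restricted to 11:15–16:30: 12:15–12:45, 15:45–16:30.
Total common minutes: 30 + 45 = 75.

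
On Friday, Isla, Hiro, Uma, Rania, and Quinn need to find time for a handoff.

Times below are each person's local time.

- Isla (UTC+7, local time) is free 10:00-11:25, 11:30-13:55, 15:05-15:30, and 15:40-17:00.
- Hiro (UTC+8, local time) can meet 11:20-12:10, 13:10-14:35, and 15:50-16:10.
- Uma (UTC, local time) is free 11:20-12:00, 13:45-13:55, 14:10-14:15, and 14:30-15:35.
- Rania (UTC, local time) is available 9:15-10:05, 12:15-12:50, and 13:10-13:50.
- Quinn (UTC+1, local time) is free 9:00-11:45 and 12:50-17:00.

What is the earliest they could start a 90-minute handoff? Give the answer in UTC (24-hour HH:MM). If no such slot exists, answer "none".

Isla → UTC: 03:00–04:25, 04:30–06:55, 08:05–08:30, 08:40–10:00.
Hiro → UTC: 03:20–04:10, 05:10–06:35, 07:50–08:10.
Uma → UTC: 11:20–12:00, 13:45–13:55, 14:10–14:15, 14:30–15:35.
Rania → UTC: 09:15–10:05, 12:15–12:50, 13:10–13:50.
Quinn → UTC: 08:00–10:45, 11:50–16:00.
Isla ∩ Hiro: 03:20–04:10, 05:10–06:35, 08:05–08:10.
Isla ∩ Hiro ∩ Uma: (none).
Isla ∩ Hiro ∩ Uma ∩ Rania: (none).
Isla ∩ Hiro ∩ Uma ∩ Rania ∩ Quinn: (none).
Windows ≥ 90 min: (none).

none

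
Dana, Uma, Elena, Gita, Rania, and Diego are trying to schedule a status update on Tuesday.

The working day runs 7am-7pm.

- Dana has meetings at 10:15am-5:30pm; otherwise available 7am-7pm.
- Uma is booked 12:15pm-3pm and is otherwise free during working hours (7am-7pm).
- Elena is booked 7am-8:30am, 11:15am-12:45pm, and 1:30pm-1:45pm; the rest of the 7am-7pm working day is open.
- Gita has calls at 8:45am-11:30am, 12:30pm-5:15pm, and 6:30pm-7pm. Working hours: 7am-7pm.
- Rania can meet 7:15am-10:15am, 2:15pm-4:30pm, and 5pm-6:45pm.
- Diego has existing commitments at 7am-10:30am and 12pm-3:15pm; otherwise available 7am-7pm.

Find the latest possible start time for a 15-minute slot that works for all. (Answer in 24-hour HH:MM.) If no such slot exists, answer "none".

18:15

Dana free within 07:00–19:00: 07:00–10:15, 17:30–19:00.
Uma free within 07:00–19:00: 07:00–12:15, 15:00–19:00.
Elena free within 07:00–19:00: 08:30–11:15, 12:45–13:30, 13:45–19:00.
Gita free within 07:00–19:00: 07:00–08:45, 11:30–12:30, 17:15–18:30.
Diego free within 07:00–19:00: 10:30–12:00, 15:15–19:00.
Dana ∩ Uma: 07:00–10:15, 17:30–19:00.
Dana ∩ Uma ∩ Elena: 08:30–10:15, 17:30–19:00.
Dana ∩ Uma ∩ Elena ∩ Gita: 08:30–08:45, 17:30–18:30.
Dana ∩ Uma ∩ Elena ∩ Gita ∩ Rania: 08:30–08:45, 17:30–18:30.
Dana ∩ Uma ∩ Elena ∩ Gita ∩ Rania ∩ Diego: 17:30–18:30.
Windows ≥ 15 min: 17:30–18:30.
Latest start in the last window 17:30–18:30 is 18:30 − 15 min = 18:15.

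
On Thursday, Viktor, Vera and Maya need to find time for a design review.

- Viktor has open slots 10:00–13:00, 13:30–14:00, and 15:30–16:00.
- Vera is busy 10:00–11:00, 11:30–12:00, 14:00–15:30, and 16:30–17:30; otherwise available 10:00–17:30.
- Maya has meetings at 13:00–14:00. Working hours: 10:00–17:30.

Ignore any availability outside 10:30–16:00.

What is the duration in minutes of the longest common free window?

60 minutes

Vera free within 10:00–17:30: 11:00–11:30, 12:00–14:00, 15:30–16:30.
Maya free within 10:00–17:30: 10:00–13:00, 14:00–17:30.
Viktor ∩ Vera: 11:00–11:30, 12:00–13:00, 13:30–14:00, 15:30–16:00.
Viktor ∩ Vera ∩ Maya: 11:00–11:30, 12:00–13:00, 15:30–16:00.
Restricted to 10:30–16:00: 11:00–11:30, 12:00–13:00, 15:30–16:00.
Common window lengths: 30, 60, 30 min; longest is 60.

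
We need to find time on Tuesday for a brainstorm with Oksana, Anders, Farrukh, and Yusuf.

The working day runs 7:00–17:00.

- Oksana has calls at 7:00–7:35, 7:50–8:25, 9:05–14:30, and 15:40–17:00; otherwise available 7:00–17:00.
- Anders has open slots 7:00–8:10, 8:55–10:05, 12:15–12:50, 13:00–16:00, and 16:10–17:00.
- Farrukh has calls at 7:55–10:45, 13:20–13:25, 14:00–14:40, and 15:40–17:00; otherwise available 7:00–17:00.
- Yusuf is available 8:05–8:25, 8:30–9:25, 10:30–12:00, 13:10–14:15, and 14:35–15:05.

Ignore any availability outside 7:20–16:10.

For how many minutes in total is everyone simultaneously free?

25 minutes

Oksana free within 07:00–17:00: 07:35–07:50, 08:25–09:05, 14:30–15:40.
Farrukh free within 07:00–17:00: 07:00–07:55, 10:45–13:20, 13:25–14:00, 14:40–15:40.
Oksana ∩ Anders: 07:35–07:50, 08:55–09:05, 14:30–15:40.
Oksana ∩ Anders ∩ Farrukh: 07:35–07:50, 14:40–15:40.
Oksana ∩ Anders ∩ Farrukh ∩ Yusuf: 14:40–15:05.
Restricted to 07:20–16:10: 14:40–15:05.
Total common minutes: 25.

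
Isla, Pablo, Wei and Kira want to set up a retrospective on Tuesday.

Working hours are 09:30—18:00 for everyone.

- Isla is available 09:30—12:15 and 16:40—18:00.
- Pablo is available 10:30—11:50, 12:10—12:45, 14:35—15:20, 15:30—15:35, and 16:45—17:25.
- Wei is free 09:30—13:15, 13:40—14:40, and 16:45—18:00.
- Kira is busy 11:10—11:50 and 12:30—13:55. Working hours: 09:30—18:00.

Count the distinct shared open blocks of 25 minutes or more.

Kira free within 09:30–18:00: 09:30–11:10, 11:50–12:30, 13:55–18:00.
Isla ∩ Pablo: 10:30–11:50, 12:10–12:15, 16:45–17:25.
Isla ∩ Pablo ∩ Wei: 10:30–11:50, 12:10–12:15, 16:45–17:25.
Isla ∩ Pablo ∩ Wei ∩ Kira: 10:30–11:10, 12:10–12:15, 16:45–17:25.
Windows ≥ 25 min: 10:30–11:10, 16:45–17:25.
That's 2 windows.

2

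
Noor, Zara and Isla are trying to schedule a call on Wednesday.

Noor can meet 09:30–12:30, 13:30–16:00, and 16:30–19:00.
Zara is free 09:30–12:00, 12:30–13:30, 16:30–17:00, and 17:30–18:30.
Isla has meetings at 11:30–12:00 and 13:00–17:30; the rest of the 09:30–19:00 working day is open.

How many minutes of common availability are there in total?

Isla free within 09:30–19:00: 09:30–11:30, 12:00–13:00, 17:30–19:00.
Noor ∩ Zara: 09:30–12:00, 16:30–17:00, 17:30–18:30.
Noor ∩ Zara ∩ Isla: 09:30–11:30, 17:30–18:30.
Total common minutes: 120 + 60 = 180.

180 minutes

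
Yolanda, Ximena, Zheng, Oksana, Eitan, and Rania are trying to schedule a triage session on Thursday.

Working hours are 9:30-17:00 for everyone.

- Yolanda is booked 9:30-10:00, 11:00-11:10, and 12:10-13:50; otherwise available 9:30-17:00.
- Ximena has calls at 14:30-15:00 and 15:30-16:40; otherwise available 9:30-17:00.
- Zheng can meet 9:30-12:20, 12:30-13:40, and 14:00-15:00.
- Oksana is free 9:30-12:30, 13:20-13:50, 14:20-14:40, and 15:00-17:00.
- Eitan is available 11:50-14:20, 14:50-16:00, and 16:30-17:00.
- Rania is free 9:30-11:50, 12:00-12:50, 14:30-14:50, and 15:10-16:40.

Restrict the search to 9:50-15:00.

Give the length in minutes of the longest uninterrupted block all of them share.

10 minutes

Yolanda free within 09:30–17:00: 10:00–11:00, 11:10–12:10, 13:50–17:00.
Ximena free within 09:30–17:00: 09:30–14:30, 15:00–15:30, 16:40–17:00.
Yolanda ∩ Ximena: 10:00–11:00, 11:10–12:10, 13:50–14:30, 15:00–15:30, 16:40–17:00.
Yolanda ∩ Ximena ∩ Zheng: 10:00–11:00, 11:10–12:10, 14:00–14:30.
Yolanda ∩ Ximena ∩ Zheng ∩ Oksana: 10:00–11:00, 11:10–12:10, 14:20–14:30.
Yolanda ∩ Ximena ∩ Zheng ∩ Oksana ∩ Eitan: 11:50–12:10.
Yolanda ∩ Ximena ∩ Zheng ∩ Oksana ∩ Eitan ∩ Rania: 12:00–12:10.
Restricted to 09:50–15:00: 12:00–12:10.
Single common window of 10 minutes.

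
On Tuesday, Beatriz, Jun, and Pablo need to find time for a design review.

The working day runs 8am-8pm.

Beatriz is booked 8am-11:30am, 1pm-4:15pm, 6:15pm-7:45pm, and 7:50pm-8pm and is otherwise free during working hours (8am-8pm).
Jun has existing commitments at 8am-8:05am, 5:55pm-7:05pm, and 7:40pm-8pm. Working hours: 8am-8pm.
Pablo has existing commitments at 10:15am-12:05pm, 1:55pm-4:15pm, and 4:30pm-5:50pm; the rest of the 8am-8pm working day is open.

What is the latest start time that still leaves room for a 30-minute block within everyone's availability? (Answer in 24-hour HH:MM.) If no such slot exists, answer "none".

12:30

Beatriz free within 08:00–20:00: 11:30–13:00, 16:15–18:15, 19:45–19:50.
Jun free within 08:00–20:00: 08:05–17:55, 19:05–19:40.
Pablo free within 08:00–20:00: 08:00–10:15, 12:05–13:55, 16:15–16:30, 17:50–20:00.
Beatriz ∩ Jun: 11:30–13:00, 16:15–17:55.
Beatriz ∩ Jun ∩ Pablo: 12:05–13:00, 16:15–16:30, 17:50–17:55.
Windows ≥ 30 min: 12:05–13:00.
Latest start in the last window 12:05–13:00 is 13:00 − 30 min = 12:30.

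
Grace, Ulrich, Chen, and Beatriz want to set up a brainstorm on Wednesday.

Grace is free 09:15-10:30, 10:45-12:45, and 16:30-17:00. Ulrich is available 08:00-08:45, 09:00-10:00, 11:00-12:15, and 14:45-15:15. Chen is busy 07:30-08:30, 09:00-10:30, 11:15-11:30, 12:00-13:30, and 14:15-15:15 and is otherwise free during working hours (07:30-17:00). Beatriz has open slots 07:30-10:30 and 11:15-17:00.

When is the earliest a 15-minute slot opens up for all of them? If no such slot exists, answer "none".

11:30

Chen free within 07:30–17:00: 08:30–09:00, 10:30–11:15, 11:30–12:00, 13:30–14:15, 15:15–17:00.
Grace ∩ Ulrich: 09:15–10:00, 11:00–12:15.
Grace ∩ Ulrich ∩ Chen: 11:00–11:15, 11:30–12:00.
Grace ∩ Ulrich ∩ Chen ∩ Beatriz: 11:30–12:00.
Windows ≥ 15 min: 11:30–12:00.
Earliest such window starts at 11:30.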